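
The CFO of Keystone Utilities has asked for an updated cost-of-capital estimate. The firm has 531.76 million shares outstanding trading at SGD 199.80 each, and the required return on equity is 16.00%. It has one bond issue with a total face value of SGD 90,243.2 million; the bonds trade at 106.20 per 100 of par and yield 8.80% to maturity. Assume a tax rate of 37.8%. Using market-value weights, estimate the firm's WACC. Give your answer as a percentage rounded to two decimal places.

11.01%

Market value of equity E = 199.8 × 531.76m = 106245.648m. Market value of debt D = 90243.2m × 106.2/100 = 95838.2784m.
Total capital V = 106245.648 + 95838.2784 = 202083.9264.
Equity: weight = 106245.648/202083.9264 = 0.5258; cost = 16%.
Bonds outstanding: weight = 95838.2784/202083.9264 = 0.4742; after-tax cost = 8.8% × (1 − 37.8%) = 5.4736%.
WACC = 0.5258 × 16.0000% + 0.4742 × 5.4736% = 11.0079%.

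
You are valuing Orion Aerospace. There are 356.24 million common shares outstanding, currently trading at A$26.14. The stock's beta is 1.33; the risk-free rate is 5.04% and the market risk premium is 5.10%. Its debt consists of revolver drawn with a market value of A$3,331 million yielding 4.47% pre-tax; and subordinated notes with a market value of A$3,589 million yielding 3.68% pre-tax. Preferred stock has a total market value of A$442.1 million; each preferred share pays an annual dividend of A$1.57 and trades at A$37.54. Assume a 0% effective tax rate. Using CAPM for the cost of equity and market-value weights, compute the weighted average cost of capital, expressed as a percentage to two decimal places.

8.40%

Cost of equity via CAPM: Re = 5.04% + 1.33 × 5.1% = 11.8230%.
Cost of preferred: Rp = 1.57 / 37.54 = 4.1822%.
Market value of equity E = 26.14 × 356.24m = 9312.1136m.
Total capital V = 9312.1136 + 442.1 + 3331 + 3589 = 16674.2136.
Equity: weight = 9312.1136/16674.2136 = 0.5585; cost = 11.823%.
Preferred: weight = 442.1/16674.2136 = 0.0265; cost = 4.1822%.
Revolver drawn: weight = 3331/16674.2136 = 0.1998; after-tax cost = 4.47% × (1 − 0%) = 4.4700%.
Subordinated notes: weight = 3589/16674.2136 = 0.2152; after-tax cost = 3.68% × (1 − 0%) = 3.6800%.
WACC = 0.5585 × 11.8230% + 0.0265 × 4.1822% + 0.1998 × 4.4700% + 0.2152 × 3.6800% = 8.3988%.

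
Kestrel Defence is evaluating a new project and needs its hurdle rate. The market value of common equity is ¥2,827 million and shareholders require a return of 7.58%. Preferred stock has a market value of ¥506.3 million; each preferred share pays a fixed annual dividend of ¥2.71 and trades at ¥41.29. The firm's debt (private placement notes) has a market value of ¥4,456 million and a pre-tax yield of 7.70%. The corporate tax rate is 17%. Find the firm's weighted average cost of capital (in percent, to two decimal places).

Cost of preferred: Rp = 2.71 / 41.29 = 6.5633%.
Total capital V = 2827 + 506.3 + 4456 = 7789.3.
Equity: weight = 2827/7789.3 = 0.3629; cost = 7.58%.
Preferred: weight = 506.3/7789.3 = 0.0650; cost = 6.5633%.
Private placement notes: weight = 4456/7789.3 = 0.5721; after-tax cost = 7.7% × (1 − 17%) = 6.3910%.
WACC = 0.3629 × 7.5800% + 0.0650 × 6.5633% + 0.5721 × 6.3910% = 6.8337%.

6.83%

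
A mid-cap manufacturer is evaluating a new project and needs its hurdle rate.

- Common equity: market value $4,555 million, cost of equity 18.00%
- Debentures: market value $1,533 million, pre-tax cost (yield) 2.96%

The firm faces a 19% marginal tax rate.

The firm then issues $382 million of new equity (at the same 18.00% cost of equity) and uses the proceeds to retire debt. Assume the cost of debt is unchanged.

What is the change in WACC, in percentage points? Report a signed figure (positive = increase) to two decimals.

Current WACC:
Total capital V = 4555 + 1533 = 6088.
Equity: weight = 4555/6088 = 0.7482; cost = 18%.
Debentures: weight = 1533/6088 = 0.2518; after-tax cost = 2.96% × (1 − 19%) = 2.3976%.
WACC = 0.7482 × 18.0000% + 0.2518 × 2.3976% = 14.0712%.
After the change:
Total capital V = 4937 + 1151 = 6088.
Equity: weight = 4937/6088 = 0.8109; cost = 18%.
Debentures: weight = 1151/6088 = 0.1891; after-tax cost = 2.96% × (1 − 19%) = 2.3976%.
WACC = 0.8109 × 18.0000% + 0.1891 × 2.3976% = 15.0502%.
Change in WACC = 15.0502% − 14.0712% = 0.9790 pp.

+0.98 pp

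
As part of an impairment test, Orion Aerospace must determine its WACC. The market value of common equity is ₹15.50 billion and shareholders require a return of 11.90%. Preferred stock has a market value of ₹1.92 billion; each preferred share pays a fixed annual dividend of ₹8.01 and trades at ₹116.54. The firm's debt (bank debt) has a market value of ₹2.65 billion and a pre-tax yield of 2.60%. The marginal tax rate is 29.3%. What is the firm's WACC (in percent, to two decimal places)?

Cost of preferred: Rp = 8.01 / 116.54 = 6.8732%.
Total capital V = 15.5 + 1.92 + 2.65 = 20.07.
Equity: weight = 15.5/20.07 = 0.7723; cost = 11.9%.
Preferred: weight = 1.92/20.07 = 0.0957; cost = 6.8732%.
Bank debt: weight = 2.65/20.07 = 0.1320; after-tax cost = 2.6% × (1 − 29.3%) = 1.8382%.
WACC = 0.7723 × 11.9000% + 0.0957 × 6.8732% + 0.1320 × 1.8382% = 10.0906%.

10.09%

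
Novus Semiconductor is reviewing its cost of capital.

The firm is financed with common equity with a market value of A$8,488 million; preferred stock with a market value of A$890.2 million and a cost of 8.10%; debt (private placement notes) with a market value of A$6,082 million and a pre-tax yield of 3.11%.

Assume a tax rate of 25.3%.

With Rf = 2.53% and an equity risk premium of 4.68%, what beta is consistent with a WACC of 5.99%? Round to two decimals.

Total capital V = 8488 + 890.2 + 6082 = 15460.2.
Equity weight = 8488/15460.2 = 0.5490.
Preferred weight = 890.2/15460.2 = 0.0576.
Private placement notes weight = 6082/15460.2 = 0.3934.
Debt contribution = 0.3934 × 3.11% × (1 − 25.3%) = 0.9139%.
Preferred contribution = 0.0576 × 8.1% = 0.4664%.
Required equity contribution = 5.99% − 1.3803% = 4.6097%  ⇒  Re = 8.3961%.
CAPM: 8.3961% = 2.53% + β × 4.68%  ⇒  β = 1.2534.

1.25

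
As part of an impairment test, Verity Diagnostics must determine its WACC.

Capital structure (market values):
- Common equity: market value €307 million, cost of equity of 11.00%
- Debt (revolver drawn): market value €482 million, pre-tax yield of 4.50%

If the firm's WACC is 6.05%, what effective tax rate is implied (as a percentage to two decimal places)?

Total capital V = 307 + 482 = 789.
Equity weight = 307/789 = 0.3891.
Revolver drawn weight = 482/789 = 0.6109.
Equity contribution = 0.3891 × 11% = 4.2801%.
Debt contribution must be 6.05% − 4.2801% = 1.7699%.
0.6109 × 4.5% × (1 − T) = 1.7699%  ⇒  (1 − T) = 0.6438.
T = 35.6178%.

35.62%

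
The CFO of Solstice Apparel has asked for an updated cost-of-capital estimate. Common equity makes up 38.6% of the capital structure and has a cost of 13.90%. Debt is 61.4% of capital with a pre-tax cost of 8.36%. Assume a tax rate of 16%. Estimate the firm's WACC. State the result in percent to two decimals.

After-tax cost of debt = 8.36% × (1 − 16%) = 7.0224%.
WACC = 0.386 × 13.9000% + 0.614 × 7.0224% = 9.6772%.

9.68%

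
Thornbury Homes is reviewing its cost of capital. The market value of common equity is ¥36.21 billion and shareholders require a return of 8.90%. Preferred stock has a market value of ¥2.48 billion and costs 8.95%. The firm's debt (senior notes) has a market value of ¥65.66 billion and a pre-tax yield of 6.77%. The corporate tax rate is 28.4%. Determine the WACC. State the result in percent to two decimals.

Total capital V = 36.21 + 2.48 + 65.66 = 104.35.
Equity: weight = 36.21/104.35 = 0.3470; cost = 8.9%.
Preferred: weight = 2.48/104.35 = 0.0238; cost = 8.95%.
Senior notes: weight = 65.66/104.35 = 0.6292; after-tax cost = 6.77% × (1 − 28.4%) = 4.8473%.
WACC = 0.3470 × 8.9000% + 0.0238 × 8.9500% + 0.6292 × 4.8473% = 6.3511%.

6.35%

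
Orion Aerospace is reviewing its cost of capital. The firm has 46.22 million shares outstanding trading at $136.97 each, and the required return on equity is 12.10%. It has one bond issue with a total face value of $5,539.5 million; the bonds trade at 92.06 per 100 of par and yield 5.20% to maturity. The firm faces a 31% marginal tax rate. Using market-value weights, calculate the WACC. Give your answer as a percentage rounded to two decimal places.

Market value of equity E = 136.97 × 46.22m = 6330.7534m. Market value of debt D = 5539.5m × 92.06/100 = 5099.6637m.
Total capital V = 6330.7534 + 5099.6637 = 11430.4171.
Equity: weight = 6330.7534/11430.4171 = 0.5539; cost = 12.1%.
Bonds outstanding: weight = 5099.6637/11430.4171 = 0.4461; after-tax cost = 5.2% × (1 − 31%) = 3.5880%.
WACC = 0.5539 × 12.1000% + 0.4461 × 3.5880% = 8.3024%.

8.30%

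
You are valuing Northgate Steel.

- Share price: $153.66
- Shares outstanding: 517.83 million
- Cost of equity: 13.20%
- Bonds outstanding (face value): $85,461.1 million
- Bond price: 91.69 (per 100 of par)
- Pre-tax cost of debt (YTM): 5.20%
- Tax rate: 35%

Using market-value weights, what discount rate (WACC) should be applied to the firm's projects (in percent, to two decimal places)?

8.33%

Market value of equity E = 153.66 × 517.83m = 79569.7578m. Market value of debt D = 85461.1m × 91.69/100 = 78359.28259m.
Total capital V = 79569.7578 + 78359.28259 = 157929.04039.
Equity: weight = 79569.7578/157929.04039 = 0.5038; cost = 13.2%.
Bonds outstanding: weight = 78359.28259/157929.04039 = 0.4962; after-tax cost = 5.2% × (1 − 35%) = 3.3800%.
WACC = 0.5038 × 13.2000% + 0.4962 × 3.3800% = 8.3276%.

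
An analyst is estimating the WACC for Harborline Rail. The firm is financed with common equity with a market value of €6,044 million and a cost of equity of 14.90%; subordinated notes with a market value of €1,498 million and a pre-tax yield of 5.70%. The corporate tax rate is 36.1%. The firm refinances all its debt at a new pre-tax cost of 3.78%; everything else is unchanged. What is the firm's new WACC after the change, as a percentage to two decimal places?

12.42%

After the change:
Total capital V = 6044 + 1498 = 7542.
Equity: weight = 6044/7542 = 0.8014; cost = 14.9%.
Subordinated notes: weight = 1498/7542 = 0.1986; after-tax cost = 3.78% × (1 − 36.1%) = 2.4154%.
WACC = 0.8014 × 14.9000% + 0.1986 × 2.4154% = 12.4203%.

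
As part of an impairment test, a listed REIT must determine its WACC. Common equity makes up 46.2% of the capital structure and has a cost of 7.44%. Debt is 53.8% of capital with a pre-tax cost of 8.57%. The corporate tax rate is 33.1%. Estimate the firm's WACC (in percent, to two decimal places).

6.52%

After-tax cost of debt = 8.57% × (1 − 33.1%) = 5.7333%.
WACC = 0.462 × 7.4400% + 0.538 × 5.7333% = 6.5218%.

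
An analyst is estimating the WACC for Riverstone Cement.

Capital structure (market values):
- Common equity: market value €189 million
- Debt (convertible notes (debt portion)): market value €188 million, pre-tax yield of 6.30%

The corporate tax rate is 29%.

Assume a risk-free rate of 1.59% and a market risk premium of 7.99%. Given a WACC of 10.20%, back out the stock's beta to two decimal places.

Total capital V = 189 + 188 = 377.
Equity weight = 189/377 = 0.5013.
Convertible notes (debt portion) weight = 188/377 = 0.4987.
Debt contribution = 0.4987 × 6.3% × (1 − 29%) = 2.2306%.
Required equity contribution = 10.2% − 2.2306% = 7.9694%  ⇒  Re = 15.8967%.
CAPM: 15.8967% = 1.59% + β × 7.99%  ⇒  β = 1.7906.

1.79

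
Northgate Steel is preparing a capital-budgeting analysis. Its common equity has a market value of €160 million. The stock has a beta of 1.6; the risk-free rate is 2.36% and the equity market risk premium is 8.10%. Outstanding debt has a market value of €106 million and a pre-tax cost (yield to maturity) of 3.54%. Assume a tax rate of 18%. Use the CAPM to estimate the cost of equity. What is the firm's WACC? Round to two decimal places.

10.37%

Cost of equity via CAPM: Re = 2.36% + 1.6 × 8.1% = 15.3200%.
Total capital V = 160 + 106 = 266.
Equity: weight = 160/266 = 0.6015; cost = 15.32%.
Debt: weight = 106/266 = 0.3985; after-tax cost = 3.54% × (1 − 18%) = 2.9028%.
WACC = 0.6015 × 15.3200% + 0.3985 × 2.9028% = 10.3718%.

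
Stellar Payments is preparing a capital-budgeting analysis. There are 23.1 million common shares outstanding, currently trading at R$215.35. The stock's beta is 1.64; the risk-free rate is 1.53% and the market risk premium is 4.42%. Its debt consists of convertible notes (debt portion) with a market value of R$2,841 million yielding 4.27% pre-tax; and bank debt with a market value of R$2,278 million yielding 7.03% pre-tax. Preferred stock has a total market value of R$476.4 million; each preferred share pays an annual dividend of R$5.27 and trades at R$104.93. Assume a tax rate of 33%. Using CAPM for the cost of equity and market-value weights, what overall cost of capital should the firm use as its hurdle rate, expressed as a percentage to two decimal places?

Cost of equity via CAPM: Re = 1.53% + 1.64 × 4.42% = 8.7788%.
Cost of preferred: Rp = 5.27 / 104.93 = 5.0224%.
Market value of equity E = 215.35 × 23.1m = 4974.585m.
Total capital V = 4974.585 + 476.4 + 2841 + 2278 = 10569.985.
Equity: weight = 4974.585/10569.985 = 0.4706; cost = 8.7788%.
Preferred: weight = 476.4/10569.985 = 0.0451; cost = 5.0224%.
Convertible notes (debt portion): weight = 2841/10569.985 = 0.2688; after-tax cost = 4.27% × (1 − 33%) = 2.8609%.
Bank debt: weight = 2278/10569.985 = 0.2155; after-tax cost = 7.03% × (1 − 33%) = 4.7101%.
WACC = 0.4706 × 8.7788% + 0.0451 × 5.0224% + 0.2688 × 2.8609% + 0.2155 × 4.7101% = 6.1420%.

6.14%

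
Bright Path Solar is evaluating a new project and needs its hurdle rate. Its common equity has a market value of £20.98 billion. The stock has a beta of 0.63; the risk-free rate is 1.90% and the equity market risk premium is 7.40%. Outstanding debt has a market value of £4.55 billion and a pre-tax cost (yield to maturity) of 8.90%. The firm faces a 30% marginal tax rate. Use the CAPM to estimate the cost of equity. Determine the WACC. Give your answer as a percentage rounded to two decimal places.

Cost of equity via CAPM: Re = 1.9% + 0.63 × 7.4% = 6.5620%.
Total capital V = 20.98 + 4.55 = 25.53.
Equity: weight = 20.98/25.53 = 0.8218; cost = 6.562%.
Debt: weight = 4.55/25.53 = 0.1782; after-tax cost = 8.9% × (1 − 30%) = 6.2300%.
WACC = 0.8218 × 6.5620% + 0.1782 × 6.2300% = 6.5028%.

6.50%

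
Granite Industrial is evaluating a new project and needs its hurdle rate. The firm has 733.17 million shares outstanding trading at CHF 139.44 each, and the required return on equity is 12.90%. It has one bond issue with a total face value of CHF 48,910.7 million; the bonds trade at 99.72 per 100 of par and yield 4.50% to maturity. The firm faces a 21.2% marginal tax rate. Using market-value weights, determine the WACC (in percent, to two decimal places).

Market value of equity E = 139.44 × 733.17m = 102233.2248m. Market value of debt D = 48910.7m × 99.72/100 = 48773.75004m.
Total capital V = 102233.2248 + 48773.75004 = 151006.97484.
Equity: weight = 102233.2248/151006.97484 = 0.6770; cost = 12.9%.
Bonds outstanding: weight = 48773.75004/151006.97484 = 0.3230; after-tax cost = 4.5% × (1 − 21.2%) = 3.5460%.
WACC = 0.6770 × 12.9000% + 0.3230 × 3.5460% = 9.8788%.

9.88%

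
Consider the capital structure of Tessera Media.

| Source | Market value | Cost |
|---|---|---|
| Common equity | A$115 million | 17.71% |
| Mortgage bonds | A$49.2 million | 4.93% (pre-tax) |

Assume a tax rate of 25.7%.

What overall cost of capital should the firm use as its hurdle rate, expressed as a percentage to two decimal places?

13.50%

Total capital V = 115 + 49.2 = 164.2.
Equity: weight = 115/164.2 = 0.7004; cost = 17.71%.
Mortgage bonds: weight = 49.2/164.2 = 0.2996; after-tax cost = 4.93% × (1 − 25.7%) = 3.6630%.
WACC = 0.7004 × 17.7100% + 0.2996 × 3.6630% = 13.5010%.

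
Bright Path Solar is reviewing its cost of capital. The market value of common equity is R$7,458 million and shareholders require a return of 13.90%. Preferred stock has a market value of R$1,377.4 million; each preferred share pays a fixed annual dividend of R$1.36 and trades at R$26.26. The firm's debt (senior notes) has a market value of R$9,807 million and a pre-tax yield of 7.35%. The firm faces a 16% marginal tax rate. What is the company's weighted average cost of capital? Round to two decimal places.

Cost of preferred: Rp = 1.36 / 26.26 = 5.1790%.
Total capital V = 7458 + 1377.4 + 9807 = 18642.4.
Equity: weight = 7458/18642.4 = 0.4001; cost = 13.9%.
Preferred: weight = 1377.4/18642.4 = 0.0739; cost = 5.179%.
Senior notes: weight = 9807/18642.4 = 0.5261; after-tax cost = 7.35% × (1 − 16%) = 6.1740%.
WACC = 0.4001 × 13.9000% + 0.0739 × 5.1790% + 0.5261 × 6.1740% = 9.1913%.

9.19%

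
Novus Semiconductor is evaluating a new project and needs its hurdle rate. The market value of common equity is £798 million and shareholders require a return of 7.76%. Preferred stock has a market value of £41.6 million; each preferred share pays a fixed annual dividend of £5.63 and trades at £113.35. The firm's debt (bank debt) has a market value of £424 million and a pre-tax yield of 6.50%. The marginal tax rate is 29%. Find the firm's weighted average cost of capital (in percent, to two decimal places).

Cost of preferred: Rp = 5.63 / 113.35 = 4.9669%.
Total capital V = 798 + 41.6 + 424 = 1263.6.
Equity: weight = 798/1263.6 = 0.6315; cost = 7.76%.
Preferred: weight = 41.6/1263.6 = 0.0329; cost = 4.9669%.
Bank debt: weight = 424/1263.6 = 0.3355; after-tax cost = 6.5% × (1 − 29%) = 4.6150%.
WACC = 0.6315 × 7.7600% + 0.0329 × 4.9669% + 0.3355 × 4.6150% = 6.6127%.

6.61%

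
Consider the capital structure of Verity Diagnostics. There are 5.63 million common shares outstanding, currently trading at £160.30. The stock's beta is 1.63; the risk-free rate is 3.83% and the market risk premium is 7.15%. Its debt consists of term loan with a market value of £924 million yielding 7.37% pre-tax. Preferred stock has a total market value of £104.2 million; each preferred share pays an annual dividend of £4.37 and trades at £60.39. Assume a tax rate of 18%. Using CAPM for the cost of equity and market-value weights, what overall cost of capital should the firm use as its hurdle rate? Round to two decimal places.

10.52%

Cost of equity via CAPM: Re = 3.83% + 1.63 × 7.15% = 15.4845%.
Cost of preferred: Rp = 4.37 / 60.39 = 7.2363%.
Market value of equity E = 160.3 × 5.63m = 902.489m.
Total capital V = 902.489 + 104.2 + 924 = 1930.689.
Equity: weight = 902.489/1930.689 = 0.4674; cost = 15.4845%.
Preferred: weight = 104.2/1930.689 = 0.0540; cost = 7.2363%.
Term loan: weight = 924/1930.689 = 0.4786; after-tax cost = 7.37% × (1 − 18%) = 6.0434%.
WACC = 0.4674 × 15.4845% + 0.0540 × 7.2363% + 0.4786 × 6.0434% = 10.5210%.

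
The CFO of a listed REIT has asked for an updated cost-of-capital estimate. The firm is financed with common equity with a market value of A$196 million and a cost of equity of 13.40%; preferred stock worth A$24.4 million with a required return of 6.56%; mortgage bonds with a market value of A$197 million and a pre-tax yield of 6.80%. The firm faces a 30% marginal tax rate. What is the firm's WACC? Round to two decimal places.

8.92%

Total capital V = 196 + 24.4 + 197 = 417.4.
Equity: weight = 196/417.4 = 0.4696; cost = 13.4%.
Preferred: weight = 24.4/417.4 = 0.0585; cost = 6.56%.
Mortgage bonds: weight = 197/417.4 = 0.4720; after-tax cost = 6.8% × (1 − 30%) = 4.7600%.
WACC = 0.4696 × 13.4000% + 0.0585 × 6.5600% + 0.4720 × 4.7600% = 8.9223%.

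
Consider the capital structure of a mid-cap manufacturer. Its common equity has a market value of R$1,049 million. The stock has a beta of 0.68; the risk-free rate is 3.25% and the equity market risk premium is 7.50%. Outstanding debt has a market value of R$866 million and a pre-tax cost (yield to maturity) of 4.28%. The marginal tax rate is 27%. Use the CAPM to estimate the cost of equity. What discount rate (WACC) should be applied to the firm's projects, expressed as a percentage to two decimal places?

Cost of equity via CAPM: Re = 3.25% + 0.68 × 7.5% = 8.3500%.
Total capital V = 1049 + 866 = 1915.
Equity: weight = 1049/1915 = 0.5478; cost = 8.35%.
Debt: weight = 866/1915 = 0.4522; after-tax cost = 4.28% × (1 − 27%) = 3.1244%.
WACC = 0.5478 × 8.3500% + 0.4522 × 3.1244% = 5.9869%.

5.99%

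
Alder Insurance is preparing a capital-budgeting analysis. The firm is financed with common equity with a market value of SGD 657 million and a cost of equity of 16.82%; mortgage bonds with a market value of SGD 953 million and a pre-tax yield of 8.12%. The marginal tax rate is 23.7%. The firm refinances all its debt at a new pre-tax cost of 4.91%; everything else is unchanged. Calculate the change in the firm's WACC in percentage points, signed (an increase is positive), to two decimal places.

Current WACC:
Total capital V = 657 + 953 = 1610.
Equity: weight = 657/1610 = 0.4081; cost = 16.82%.
Mortgage bonds: weight = 953/1610 = 0.5919; after-tax cost = 8.12% × (1 − 23.7%) = 6.1956%.
WACC = 0.4081 × 16.8200% + 0.5919 × 6.1956% = 10.5311%.
After the change:
Total capital V = 657 + 953 = 1610.
Equity: weight = 657/1610 = 0.4081; cost = 16.82%.
Mortgage bonds: weight = 953/1610 = 0.5919; after-tax cost = 4.91% × (1 − 23.7%) = 3.7463%.
WACC = 0.4081 × 16.8200% + 0.5919 × 3.7463% = 9.0814%.
Change in WACC = 9.0814% − 10.5311% = -1.4498 pp.

-1.45 pp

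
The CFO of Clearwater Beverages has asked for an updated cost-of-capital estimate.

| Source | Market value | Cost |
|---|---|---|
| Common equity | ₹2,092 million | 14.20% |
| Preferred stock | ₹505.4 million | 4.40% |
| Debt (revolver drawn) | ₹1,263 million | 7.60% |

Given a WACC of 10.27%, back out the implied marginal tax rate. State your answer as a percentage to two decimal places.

Total capital V = 2092 + 505.4 + 1263 = 3860.4.
Equity weight = 2092/3860.4 = 0.5419.
Preferred weight = 505.4/3860.4 = 0.1309.
Revolver drawn weight = 1263/3860.4 = 0.3272.
Equity contribution = 0.5419 × 14.2% = 7.6952%.
Preferred contribution = 0.1309 × 4.4% = 0.5760%.
Debt contribution must be 10.27% − 8.2712% = 1.9988%.
0.3272 × 7.6% × (1 − T) = 1.9988%  ⇒  (1 − T) = 0.8039.
T = 19.6134%.

19.61%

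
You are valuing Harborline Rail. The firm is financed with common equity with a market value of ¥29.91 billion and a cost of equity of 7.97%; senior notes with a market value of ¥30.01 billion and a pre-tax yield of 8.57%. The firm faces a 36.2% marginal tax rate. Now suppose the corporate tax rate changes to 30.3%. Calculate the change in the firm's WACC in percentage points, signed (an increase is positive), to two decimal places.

Current WACC:
Total capital V = 29.91 + 30.01 = 59.92.
Equity: weight = 29.91/59.92 = 0.4992; cost = 7.97%.
Senior notes: weight = 30.01/59.92 = 0.5008; after-tax cost = 8.57% × (1 − 36.2%) = 5.4677%.
WACC = 0.4992 × 7.9700% + 0.5008 × 5.4677% = 6.7167%.
After the change:
Total capital V = 29.91 + 30.01 = 59.92.
Equity: weight = 29.91/59.92 = 0.4992; cost = 7.97%.
Senior notes: weight = 30.01/59.92 = 0.5008; after-tax cost = 8.57% × (1 − 30.3%) = 5.9733%.
WACC = 0.4992 × 7.9700% + 0.5008 × 5.9733% = 6.9700%.
Change in WACC = 6.9700% − 6.7167% = 0.2532 pp.

+0.25 pp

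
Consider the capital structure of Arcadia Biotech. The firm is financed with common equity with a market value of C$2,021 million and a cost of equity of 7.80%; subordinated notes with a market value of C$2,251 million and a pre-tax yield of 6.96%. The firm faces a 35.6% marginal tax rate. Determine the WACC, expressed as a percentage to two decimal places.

Total capital V = 2021 + 2251 = 4272.
Equity: weight = 2021/4272 = 0.4731; cost = 7.8%.
Subordinated notes: weight = 2251/4272 = 0.5269; after-tax cost = 6.96% × (1 − 35.6%) = 4.4822%.
WACC = 0.4731 × 7.8000% + 0.5269 × 4.4822% = 6.0518%.

6.05%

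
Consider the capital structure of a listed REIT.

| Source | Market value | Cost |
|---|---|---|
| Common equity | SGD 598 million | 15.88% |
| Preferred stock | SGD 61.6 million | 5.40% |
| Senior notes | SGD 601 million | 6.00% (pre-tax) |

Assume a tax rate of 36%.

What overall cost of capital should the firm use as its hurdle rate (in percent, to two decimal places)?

Total capital V = 598 + 61.6 + 601 = 1260.6.
Equity: weight = 598/1260.6 = 0.4744; cost = 15.88%.
Preferred: weight = 61.6/1260.6 = 0.0489; cost = 5.4%.
Senior notes: weight = 601/1260.6 = 0.4768; after-tax cost = 6% × (1 − 36%) = 3.8400%.
WACC = 0.4744 × 15.8800% + 0.0489 × 5.4000% + 0.4768 × 3.8400% = 9.6277%.

9.63%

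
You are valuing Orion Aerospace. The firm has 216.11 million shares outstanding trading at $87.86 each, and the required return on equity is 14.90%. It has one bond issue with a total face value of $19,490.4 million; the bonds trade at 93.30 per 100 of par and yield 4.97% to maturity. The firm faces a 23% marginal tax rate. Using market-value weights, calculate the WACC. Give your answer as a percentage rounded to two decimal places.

9.48%

Market value of equity E = 87.86 × 216.11m = 18987.4246m. Market value of debt D = 19490.4m × 93.3/100 = 18184.5432m.
Total capital V = 18987.4246 + 18184.5432 = 37171.9678.
Equity: weight = 18987.4246/37171.9678 = 0.5108; cost = 14.9%.
Bonds outstanding: weight = 18184.5432/37171.9678 = 0.4892; after-tax cost = 4.97% × (1 − 23%) = 3.8269%.
WACC = 0.5108 × 14.9000% + 0.4892 × 3.8269% = 9.4830%.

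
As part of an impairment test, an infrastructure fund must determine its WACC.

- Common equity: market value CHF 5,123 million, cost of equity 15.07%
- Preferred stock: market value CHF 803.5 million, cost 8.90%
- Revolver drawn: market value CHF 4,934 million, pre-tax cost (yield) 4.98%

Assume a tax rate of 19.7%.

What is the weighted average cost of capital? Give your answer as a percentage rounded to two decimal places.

9.58%

Total capital V = 5123 + 803.5 + 4934 = 10860.5.
Equity: weight = 5123/10860.5 = 0.4717; cost = 15.07%.
Preferred: weight = 803.5/10860.5 = 0.0740; cost = 8.9%.
Revolver drawn: weight = 4934/10860.5 = 0.4543; after-tax cost = 4.98% × (1 − 19.7%) = 3.9989%.
WACC = 0.4717 × 15.0700% + 0.0740 × 8.9000% + 0.4543 × 3.9989% = 9.5839%.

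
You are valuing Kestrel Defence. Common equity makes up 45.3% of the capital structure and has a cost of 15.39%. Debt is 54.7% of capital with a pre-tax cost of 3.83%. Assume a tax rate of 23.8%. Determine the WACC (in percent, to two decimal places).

After-tax cost of debt = 3.83% × (1 − 23.8%) = 2.9185%.
WACC = 0.453 × 15.3900% + 0.547 × 2.9185% = 8.5681%.

8.57%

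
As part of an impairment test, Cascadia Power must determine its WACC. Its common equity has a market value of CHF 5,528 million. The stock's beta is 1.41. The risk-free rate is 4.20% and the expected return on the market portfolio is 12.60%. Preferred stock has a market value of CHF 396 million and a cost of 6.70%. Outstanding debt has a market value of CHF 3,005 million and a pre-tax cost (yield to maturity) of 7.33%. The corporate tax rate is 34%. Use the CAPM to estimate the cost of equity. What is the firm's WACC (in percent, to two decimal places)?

Market risk premium = 12.6% − 4.2% = 8.4%.
Cost of equity via CAPM: Re = 4.2% + 1.41 × 8.4% = 16.0440%.
Total capital V = 5528 + 396 + 3005 = 8929.
Equity: weight = 5528/8929 = 0.6191; cost = 16.044%.
Preferred: weight = 396/8929 = 0.0443; cost = 6.7%.
Debt: weight = 3005/8929 = 0.3365; after-tax cost = 7.33% × (1 − 34%) = 4.8378%.
WACC = 0.6191 × 16.0440% + 0.0443 × 6.7000% + 0.3365 × 4.8378% = 11.8582%.

11.86%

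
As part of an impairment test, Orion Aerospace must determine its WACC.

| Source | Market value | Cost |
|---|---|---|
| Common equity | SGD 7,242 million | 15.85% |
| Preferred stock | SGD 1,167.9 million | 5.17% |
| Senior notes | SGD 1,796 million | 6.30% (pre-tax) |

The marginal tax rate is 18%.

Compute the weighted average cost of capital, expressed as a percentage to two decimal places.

12.75%

Total capital V = 7242 + 1167.9 + 1796 = 10205.9.
Equity: weight = 7242/10205.9 = 0.7096; cost = 15.85%.
Preferred: weight = 1167.9/10205.9 = 0.1144; cost = 5.17%.
Senior notes: weight = 1796/10205.9 = 0.1760; after-tax cost = 6.3% × (1 − 18%) = 5.1660%.
WACC = 0.7096 × 15.8500% + 0.1144 × 5.1700% + 0.1760 × 5.1660% = 12.7477%.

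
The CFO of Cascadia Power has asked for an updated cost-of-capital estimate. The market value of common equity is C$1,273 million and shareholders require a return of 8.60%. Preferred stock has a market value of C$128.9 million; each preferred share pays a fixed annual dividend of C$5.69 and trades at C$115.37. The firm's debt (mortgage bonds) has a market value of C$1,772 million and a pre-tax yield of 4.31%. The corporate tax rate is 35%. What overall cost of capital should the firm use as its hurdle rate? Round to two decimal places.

5.21%

Cost of preferred: Rp = 5.69 / 115.37 = 4.9320%.
Total capital V = 1273 + 128.9 + 1772 = 3173.9.
Equity: weight = 1273/3173.9 = 0.4011; cost = 8.6%.
Preferred: weight = 128.9/3173.9 = 0.0406; cost = 4.932%.
Mortgage bonds: weight = 1772/3173.9 = 0.5583; after-tax cost = 4.31% × (1 − 35%) = 2.8015%.
WACC = 0.4011 × 8.6000% + 0.0406 × 4.9320% + 0.5583 × 2.8015% = 5.2137%.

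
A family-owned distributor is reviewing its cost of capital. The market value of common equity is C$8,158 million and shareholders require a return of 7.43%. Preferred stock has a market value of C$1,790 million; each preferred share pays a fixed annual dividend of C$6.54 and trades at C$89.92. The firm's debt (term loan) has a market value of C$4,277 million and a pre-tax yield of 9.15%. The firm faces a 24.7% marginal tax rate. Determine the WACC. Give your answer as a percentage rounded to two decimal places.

7.25%

Cost of preferred: Rp = 6.54 / 89.92 = 7.2731%.
Total capital V = 8158 + 1790 + 4277 = 14225.
Equity: weight = 8158/14225 = 0.5735; cost = 7.43%.
Preferred: weight = 1790/14225 = 0.1258; cost = 7.2731%.
Term loan: weight = 4277/14225 = 0.3007; after-tax cost = 9.15% × (1 − 24.7%) = 6.8900%.
WACC = 0.5735 × 7.4300% + 0.1258 × 7.2731% + 0.3007 × 6.8900% = 7.2479%.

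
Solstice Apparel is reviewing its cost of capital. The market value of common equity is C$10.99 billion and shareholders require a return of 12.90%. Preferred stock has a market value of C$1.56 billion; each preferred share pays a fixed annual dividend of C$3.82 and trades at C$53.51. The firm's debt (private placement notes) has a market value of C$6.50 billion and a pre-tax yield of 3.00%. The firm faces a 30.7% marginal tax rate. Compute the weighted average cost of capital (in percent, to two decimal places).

8.74%

Cost of preferred: Rp = 3.82 / 53.51 = 7.1389%.
Total capital V = 10.99 + 1.56 + 6.5 = 19.05.
Equity: weight = 10.99/19.05 = 0.5769; cost = 12.9%.
Preferred: weight = 1.56/19.05 = 0.0819; cost = 7.1389%.
Private placement notes: weight = 6.5/19.05 = 0.3412; after-tax cost = 3% × (1 − 30.7%) = 2.0790%.
WACC = 0.5769 × 12.9000% + 0.0819 × 7.1389% + 0.3412 × 2.0790% = 8.7360%.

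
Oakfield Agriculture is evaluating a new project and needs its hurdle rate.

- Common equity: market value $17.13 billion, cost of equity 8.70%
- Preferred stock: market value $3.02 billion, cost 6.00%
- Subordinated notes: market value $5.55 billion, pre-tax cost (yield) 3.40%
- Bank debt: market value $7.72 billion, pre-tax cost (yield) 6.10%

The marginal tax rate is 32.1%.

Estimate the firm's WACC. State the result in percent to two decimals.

Total capital V = 17.13 + 3.02 + 5.55 + 7.72 = 33.42.
Equity: weight = 17.13/33.42 = 0.5126; cost = 8.7%.
Preferred: weight = 3.02/33.42 = 0.0904; cost = 6%.
Subordinated notes: weight = 5.55/33.42 = 0.1661; after-tax cost = 3.4% × (1 − 32.1%) = 2.3086%.
Bank debt: weight = 7.72/33.42 = 0.2310; after-tax cost = 6.1% × (1 − 32.1%) = 4.1419%.
WACC = 0.5126 × 8.7000% + 0.0904 × 6.0000% + 0.1661 × 2.3086% + 0.2310 × 4.1419% = 6.3417%.

6.34%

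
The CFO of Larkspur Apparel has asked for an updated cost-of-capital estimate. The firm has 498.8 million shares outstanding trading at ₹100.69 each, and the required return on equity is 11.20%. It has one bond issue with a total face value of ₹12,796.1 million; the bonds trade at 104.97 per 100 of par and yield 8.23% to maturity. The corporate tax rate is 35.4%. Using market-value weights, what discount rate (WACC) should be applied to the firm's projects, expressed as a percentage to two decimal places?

9.96%

Market value of equity E = 100.69 × 498.8m = 50224.172m. Market value of debt D = 12796.1m × 104.97/100 = 13432.06617m.
Total capital V = 50224.172 + 13432.06617 = 63656.23817.
Equity: weight = 50224.172/63656.23817 = 0.7890; cost = 11.2%.
Bonds outstanding: weight = 13432.06617/63656.23817 = 0.2110; after-tax cost = 8.23% × (1 − 35.4%) = 5.3166%.
WACC = 0.7890 × 11.2000% + 0.2110 × 5.3166% = 9.9585%.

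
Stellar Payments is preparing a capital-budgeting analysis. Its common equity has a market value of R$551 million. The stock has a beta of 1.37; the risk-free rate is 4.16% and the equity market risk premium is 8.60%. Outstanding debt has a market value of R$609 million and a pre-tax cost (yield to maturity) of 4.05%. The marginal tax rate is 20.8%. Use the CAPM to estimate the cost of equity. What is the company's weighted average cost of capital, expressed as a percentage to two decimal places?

9.26%

Cost of equity via CAPM: Re = 4.16% + 1.37 × 8.6% = 15.9420%.
Total capital V = 551 + 609 = 1160.
Equity: weight = 551/1160 = 0.4750; cost = 15.942%.
Debt: weight = 609/1160 = 0.5250; after-tax cost = 4.05% × (1 − 20.8%) = 3.2076%.
WACC = 0.4750 × 15.9420% + 0.5250 × 3.2076% = 9.2564%.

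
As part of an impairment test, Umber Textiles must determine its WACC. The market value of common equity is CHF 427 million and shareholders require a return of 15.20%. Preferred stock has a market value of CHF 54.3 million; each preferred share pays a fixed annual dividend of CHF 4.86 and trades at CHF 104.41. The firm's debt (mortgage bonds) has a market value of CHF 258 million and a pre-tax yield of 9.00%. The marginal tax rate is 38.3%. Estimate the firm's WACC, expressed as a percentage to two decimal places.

11.06%

Cost of preferred: Rp = 4.86 / 104.41 = 4.6547%.
Total capital V = 427 + 54.3 + 258 = 739.3.
Equity: weight = 427/739.3 = 0.5776; cost = 15.2%.
Preferred: weight = 54.3/739.3 = 0.0734; cost = 4.6547%.
Mortgage bonds: weight = 258/739.3 = 0.3490; after-tax cost = 9% × (1 − 38.3%) = 5.5530%.
WACC = 0.5776 × 15.2000% + 0.0734 × 4.6547% + 0.3490 × 5.5530% = 11.0589%.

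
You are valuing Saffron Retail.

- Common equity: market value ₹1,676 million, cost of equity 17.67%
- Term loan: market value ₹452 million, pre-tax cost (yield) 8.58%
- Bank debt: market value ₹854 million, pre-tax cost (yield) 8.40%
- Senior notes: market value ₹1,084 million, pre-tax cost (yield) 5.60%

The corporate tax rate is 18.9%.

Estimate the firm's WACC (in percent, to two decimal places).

Total capital V = 1676 + 452 + 854 + 1084 = 4066.
Equity: weight = 1676/4066 = 0.4122; cost = 17.67%.
Term loan: weight = 452/4066 = 0.1112; after-tax cost = 8.58% × (1 − 18.9%) = 6.9584%.
Bank debt: weight = 854/4066 = 0.2100; after-tax cost = 8.4% × (1 − 18.9%) = 6.8124%.
Senior notes: weight = 1084/4066 = 0.2666; after-tax cost = 5.6% × (1 − 18.9%) = 4.5416%.
WACC = 0.4122 × 17.6700% + 0.1112 × 6.9584% + 0.2100 × 6.8124% + 0.2666 × 4.5416% = 10.6987%.

10.70%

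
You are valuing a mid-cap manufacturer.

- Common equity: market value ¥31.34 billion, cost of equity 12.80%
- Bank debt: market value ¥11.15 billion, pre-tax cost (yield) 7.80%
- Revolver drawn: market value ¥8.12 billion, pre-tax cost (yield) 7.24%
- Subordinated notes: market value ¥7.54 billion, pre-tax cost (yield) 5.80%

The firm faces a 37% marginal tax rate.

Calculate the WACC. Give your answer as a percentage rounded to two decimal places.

8.95%

Total capital V = 31.34 + 11.15 + 8.12 + 7.54 = 58.15.
Equity: weight = 31.34/58.15 = 0.5390; cost = 12.8%.
Bank debt: weight = 11.15/58.15 = 0.1917; after-tax cost = 7.8% × (1 − 37%) = 4.9140%.
Revolver drawn: weight = 8.12/58.15 = 0.1396; after-tax cost = 7.24% × (1 − 37%) = 4.5612%.
Subordinated notes: weight = 7.54/58.15 = 0.1297; after-tax cost = 5.8% × (1 − 37%) = 3.6540%.
WACC = 0.5390 × 12.8000% + 0.1917 × 4.9140% + 0.1396 × 4.5612% + 0.1297 × 3.6540% = 8.9515%.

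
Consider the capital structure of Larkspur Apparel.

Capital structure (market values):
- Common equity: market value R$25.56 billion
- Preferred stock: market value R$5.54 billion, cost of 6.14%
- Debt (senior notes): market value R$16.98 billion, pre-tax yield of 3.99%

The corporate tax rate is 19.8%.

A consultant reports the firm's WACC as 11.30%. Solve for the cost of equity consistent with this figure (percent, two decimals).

Total capital V = 25.56 + 5.54 + 16.98 = 48.08.
Equity weight = 25.56/48.08 = 0.5316.
Preferred weight = 5.54/48.08 = 0.1152.
Senior notes weight = 16.98/48.08 = 0.3532.
Debt contribution = 0.3532 × 3.99% × (1 − 19.8%) = 1.1301%.
Preferred contribution = 0.1152 × 6.14% = 0.7075%.
Required equity contribution = 11.3% − 1.8376% = 9.4624%.
Re = 9.4624% / 0.5316 = 17.7994%.

17.80%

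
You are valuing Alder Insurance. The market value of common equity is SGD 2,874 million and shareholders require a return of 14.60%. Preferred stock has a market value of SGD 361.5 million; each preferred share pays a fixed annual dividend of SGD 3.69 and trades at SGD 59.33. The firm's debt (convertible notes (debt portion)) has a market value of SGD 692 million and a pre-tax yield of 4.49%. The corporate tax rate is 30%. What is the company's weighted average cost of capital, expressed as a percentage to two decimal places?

11.81%

Cost of preferred: Rp = 3.69 / 59.33 = 6.2195%.
Total capital V = 2874 + 361.5 + 692 = 3927.5.
Equity: weight = 2874/3927.5 = 0.7318; cost = 14.6%.
Preferred: weight = 361.5/3927.5 = 0.0920; cost = 6.2195%.
Convertible notes (debt portion): weight = 692/3927.5 = 0.1762; after-tax cost = 4.49% × (1 − 30%) = 3.1430%.
WACC = 0.7318 × 14.6000% + 0.0920 × 6.2195% + 0.1762 × 3.1430% = 11.8100%.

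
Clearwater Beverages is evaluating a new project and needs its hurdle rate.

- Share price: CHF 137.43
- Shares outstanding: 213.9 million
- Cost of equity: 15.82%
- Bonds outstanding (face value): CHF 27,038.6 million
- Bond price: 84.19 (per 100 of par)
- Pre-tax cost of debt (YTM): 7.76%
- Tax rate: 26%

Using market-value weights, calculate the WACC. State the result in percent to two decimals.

Market value of equity E = 137.43 × 213.9m = 29396.277m. Market value of debt D = 27038.6m × 84.19/100 = 22763.79734m.
Total capital V = 29396.277 + 22763.79734 = 52160.07434.
Equity: weight = 29396.277/52160.07434 = 0.5636; cost = 15.82%.
Bonds outstanding: weight = 22763.79734/52160.07434 = 0.4364; after-tax cost = 7.76% × (1 − 26%) = 5.7424%.
WACC = 0.5636 × 15.8200% + 0.4364 × 5.7424% = 11.4219%.

11.42%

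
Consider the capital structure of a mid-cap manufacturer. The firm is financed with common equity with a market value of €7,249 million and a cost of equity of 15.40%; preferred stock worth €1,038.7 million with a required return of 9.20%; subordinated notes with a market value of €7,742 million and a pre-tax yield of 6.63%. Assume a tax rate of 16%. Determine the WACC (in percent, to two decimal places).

10.25%

Total capital V = 7249 + 1038.7 + 7742 = 16029.7.
Equity: weight = 7249/16029.7 = 0.4522; cost = 15.4%.
Preferred: weight = 1038.7/16029.7 = 0.0648; cost = 9.2%.
Subordinated notes: weight = 7742/16029.7 = 0.4830; after-tax cost = 6.63% × (1 − 16%) = 5.5692%.
WACC = 0.4522 × 15.4000% + 0.0648 × 9.2000% + 0.4830 × 5.5692% = 10.2502%.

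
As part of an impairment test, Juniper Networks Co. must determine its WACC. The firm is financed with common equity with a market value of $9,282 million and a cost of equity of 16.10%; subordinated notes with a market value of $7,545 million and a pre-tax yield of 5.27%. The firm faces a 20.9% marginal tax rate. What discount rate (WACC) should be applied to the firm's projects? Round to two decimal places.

Total capital V = 9282 + 7545 = 16827.
Equity: weight = 9282/16827 = 0.5516; cost = 16.1%.
Subordinated notes: weight = 7545/16827 = 0.4484; after-tax cost = 5.27% × (1 − 20.9%) = 4.1686%.
WACC = 0.5516 × 16.1000% + 0.4484 × 4.1686% = 10.7501%.

10.75%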